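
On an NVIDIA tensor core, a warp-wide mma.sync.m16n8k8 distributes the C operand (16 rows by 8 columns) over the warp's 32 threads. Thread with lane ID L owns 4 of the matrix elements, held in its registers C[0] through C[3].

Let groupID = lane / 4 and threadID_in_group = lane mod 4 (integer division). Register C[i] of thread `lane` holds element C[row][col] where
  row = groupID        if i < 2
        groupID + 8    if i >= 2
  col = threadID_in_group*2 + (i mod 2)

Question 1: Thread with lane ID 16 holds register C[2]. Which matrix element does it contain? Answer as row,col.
L=16->gid=16>>2=4, tid=16&3=0
[2]->row 4+8=12  col 0·2+0=0

12,0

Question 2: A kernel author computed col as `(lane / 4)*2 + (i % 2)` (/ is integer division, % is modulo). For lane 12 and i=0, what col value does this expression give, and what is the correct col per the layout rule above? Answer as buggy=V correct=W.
buggy=6 correct=0

`(lane / 4)*2 + (i % 2)`[12,0]->6
lane 12: g=3 (12/4), t=0 (12%4)
i=0: r=3+0=3, c=0*2+0=0
col: 6 vs 0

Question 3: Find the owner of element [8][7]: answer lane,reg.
3,3

r=8→G=0,rhi=1  c=7→T=3,p=1
L=0*4+3=3  i=1*2+1=3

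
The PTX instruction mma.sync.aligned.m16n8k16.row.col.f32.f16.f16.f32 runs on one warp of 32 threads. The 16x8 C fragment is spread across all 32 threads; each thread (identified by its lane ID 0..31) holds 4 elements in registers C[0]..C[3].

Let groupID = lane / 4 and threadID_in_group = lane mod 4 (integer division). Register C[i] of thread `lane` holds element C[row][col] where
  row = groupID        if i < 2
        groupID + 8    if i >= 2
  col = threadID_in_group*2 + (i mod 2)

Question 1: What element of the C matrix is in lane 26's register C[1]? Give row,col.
6,5

lane 26=>26/4=6, 26 mod 4=2
i=1  r:6+0=>6  c:2·2+1=>5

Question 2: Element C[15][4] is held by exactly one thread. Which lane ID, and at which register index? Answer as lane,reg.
30,2

r=15⇒gr=7,Rb=1  c=4⇒th=2,odd=0
L=7*4+2=30  i=1*2+0=2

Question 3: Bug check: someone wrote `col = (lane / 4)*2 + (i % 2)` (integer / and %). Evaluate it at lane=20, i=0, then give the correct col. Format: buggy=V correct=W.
buggy=10 correct=0

`(lane / 4)*2 + (i % 2)`[20,0]→10
lane 20→20/4=5, 20 mod 4=0
i=0  r:5+0→5  c:2·0+0→0
col: 10 vs 0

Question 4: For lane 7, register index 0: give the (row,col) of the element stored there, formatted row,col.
1,6

lane 7->7/4=1, 7 mod 4=3
i=0  r:1+0->1  c:2·3+0->6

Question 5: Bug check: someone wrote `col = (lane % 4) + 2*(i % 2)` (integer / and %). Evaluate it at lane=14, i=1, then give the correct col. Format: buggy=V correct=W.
buggy=4 correct=5

`(lane % 4) + 2*(i % 2)`[14,1]->4
lane 14->14/4=3, 14 mod 4=2
i=1  r:3+0->3  c:2·2+1->5
col: 4 vs 5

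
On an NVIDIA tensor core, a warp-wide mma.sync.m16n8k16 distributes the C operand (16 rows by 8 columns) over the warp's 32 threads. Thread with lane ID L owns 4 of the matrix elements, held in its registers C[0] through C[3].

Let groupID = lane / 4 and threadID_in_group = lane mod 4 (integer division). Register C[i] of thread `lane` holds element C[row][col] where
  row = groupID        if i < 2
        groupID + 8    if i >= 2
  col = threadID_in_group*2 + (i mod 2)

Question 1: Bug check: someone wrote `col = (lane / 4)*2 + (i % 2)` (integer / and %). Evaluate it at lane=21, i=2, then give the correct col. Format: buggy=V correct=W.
buggy=10 correct=2

`(lane / 4)*2 + (i % 2)`[21,2]=>10
lane 21: grp=5 (21/4), tig=1 (21%4)
i=2: r=5+8=13, c=1*2+0=2
col: 10 vs 2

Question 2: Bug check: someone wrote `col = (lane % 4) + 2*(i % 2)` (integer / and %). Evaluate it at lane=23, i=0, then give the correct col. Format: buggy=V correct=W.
buggy=3 correct=6

`(lane % 4) + 2*(i % 2)`[23,0]->3
lane 23->23/4=5, 23 mod 4=3
i=0  r:5+0->5  c:2·3+0->6
col: 3 vs 6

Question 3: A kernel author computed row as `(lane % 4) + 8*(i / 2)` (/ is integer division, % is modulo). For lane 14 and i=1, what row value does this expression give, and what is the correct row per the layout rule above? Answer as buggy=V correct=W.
buggy=2 correct=3

`(lane % 4) + 8*(i / 2)`[14,1]→2
lane 14: G=3 (14/4), T=2 (14%4)
i=1: r=3+0=3, c=2*2+1=5
row: 2 vs 3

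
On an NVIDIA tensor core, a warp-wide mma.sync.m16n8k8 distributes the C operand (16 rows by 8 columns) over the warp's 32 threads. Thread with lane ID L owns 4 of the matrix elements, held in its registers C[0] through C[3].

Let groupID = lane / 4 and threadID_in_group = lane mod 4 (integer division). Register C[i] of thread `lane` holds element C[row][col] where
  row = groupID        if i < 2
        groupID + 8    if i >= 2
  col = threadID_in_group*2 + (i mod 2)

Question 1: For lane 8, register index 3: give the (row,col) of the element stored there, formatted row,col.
lane 8: gr=2 (8/4), th=0 (8%4)
i=3: r=2+8=10, c=0*2+1=1

10,1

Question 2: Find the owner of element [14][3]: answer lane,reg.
25,3

r=14⇒gr=6,Rb=1  c=3⇒th=1,odd=1
L=6*4+1=25  i=1*2+1=3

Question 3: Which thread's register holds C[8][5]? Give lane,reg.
r=8⇒gr=0,Rb=1  c=5⇒th=2,odd=1
L=0*4+2=2  i=1*2+1=3

2,3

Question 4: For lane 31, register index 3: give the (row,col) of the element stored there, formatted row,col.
lane 31->31/4=7, 31 mod 4=3
i=3  r:7+8->15  c:2·3+1->7

15,7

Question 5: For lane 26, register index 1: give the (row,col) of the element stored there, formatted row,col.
6,5

lane 26: G=6 (26/4), T=2 (26%4)
i=1: r=6+0=6, c=2*2+1=5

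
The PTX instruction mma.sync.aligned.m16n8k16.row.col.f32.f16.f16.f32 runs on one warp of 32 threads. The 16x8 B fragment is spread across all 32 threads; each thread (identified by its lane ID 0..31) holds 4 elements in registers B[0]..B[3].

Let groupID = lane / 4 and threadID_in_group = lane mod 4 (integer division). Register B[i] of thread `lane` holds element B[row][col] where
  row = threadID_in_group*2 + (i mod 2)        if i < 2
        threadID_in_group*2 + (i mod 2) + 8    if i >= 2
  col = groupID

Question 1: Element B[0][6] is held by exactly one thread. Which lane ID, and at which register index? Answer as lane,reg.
c=6→G=6  r=0→rhi=0,T=0,p=0
L=6*4+0=24  i=0*2+0=0

24,0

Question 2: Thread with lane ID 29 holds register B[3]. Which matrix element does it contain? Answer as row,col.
L=29⇒gr=29>>2=7, th=29&3=1
[3]⇒row 1·2+1+8=11  col gr=7

11,7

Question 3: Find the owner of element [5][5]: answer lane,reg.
22,1

c:5=>grp=5  r:5=>rB=0,tig=2,lo=1
L=5*4+2=22  i=0*2+1=1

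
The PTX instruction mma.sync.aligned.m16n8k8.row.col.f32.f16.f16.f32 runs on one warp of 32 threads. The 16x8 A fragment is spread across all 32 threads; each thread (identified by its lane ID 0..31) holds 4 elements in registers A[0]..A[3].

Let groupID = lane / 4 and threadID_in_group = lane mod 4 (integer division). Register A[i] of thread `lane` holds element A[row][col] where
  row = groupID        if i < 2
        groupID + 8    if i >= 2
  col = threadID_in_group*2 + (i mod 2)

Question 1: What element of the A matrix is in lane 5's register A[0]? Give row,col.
L=5→G=5>>2=1, T=5&3=1
[0]→row 1+0=1  col 1·2+0=2

1,2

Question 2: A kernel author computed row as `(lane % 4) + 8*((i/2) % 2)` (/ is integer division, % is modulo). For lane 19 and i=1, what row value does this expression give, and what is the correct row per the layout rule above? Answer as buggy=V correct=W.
`(lane % 4) + 8*((i/2) % 2)`[19,1]->3
lane 19: g=4 (19/4), t=3 (19%4)
i=1: r=4+0=4, c=3*2+1=7
row: 3 vs 4

buggy=3 correct=4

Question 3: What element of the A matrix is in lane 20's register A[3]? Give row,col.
20: gr=5,th=0
[3] (5+8,0*2+1) = (13,1)

13,1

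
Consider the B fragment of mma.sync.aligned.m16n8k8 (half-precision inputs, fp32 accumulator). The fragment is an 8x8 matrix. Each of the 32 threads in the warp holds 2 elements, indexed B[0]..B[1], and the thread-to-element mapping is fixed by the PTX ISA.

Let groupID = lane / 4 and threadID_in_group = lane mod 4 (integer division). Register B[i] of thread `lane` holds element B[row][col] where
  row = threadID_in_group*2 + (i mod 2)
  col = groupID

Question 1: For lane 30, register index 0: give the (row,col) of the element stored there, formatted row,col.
30: gid=7,tid=2
[0] (2*2+0,7) = (4,7)

4,7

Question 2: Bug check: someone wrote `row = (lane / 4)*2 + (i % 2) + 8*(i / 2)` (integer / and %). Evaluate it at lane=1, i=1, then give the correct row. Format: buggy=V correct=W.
buggy=1 correct=3

`(lane / 4)*2 + (i % 2) + 8*(i / 2)`[1,1]->1
1: gid=0,tid=1
[1] (1*2+1,0) = (3,0)
row: 1 vs 3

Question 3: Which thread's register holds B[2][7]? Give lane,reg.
29,0

c=7→G=7  r=2→T=1,p=0
L=7*4+1=29  i=0=0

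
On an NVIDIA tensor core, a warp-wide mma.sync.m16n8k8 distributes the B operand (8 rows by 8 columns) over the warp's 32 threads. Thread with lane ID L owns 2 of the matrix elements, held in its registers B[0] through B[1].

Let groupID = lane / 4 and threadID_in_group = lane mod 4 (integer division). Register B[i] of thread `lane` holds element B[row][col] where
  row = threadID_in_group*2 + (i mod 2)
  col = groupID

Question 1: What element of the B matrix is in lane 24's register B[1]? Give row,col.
lane 24->24/4=6, 24 mod 4=0
i=1  r:2·0+1->1  c:6

1,6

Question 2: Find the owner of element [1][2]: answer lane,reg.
8,1

c: 2->gid=2  r: 1->tid=0,i&1=1
L=2*4+0=8  i=1=1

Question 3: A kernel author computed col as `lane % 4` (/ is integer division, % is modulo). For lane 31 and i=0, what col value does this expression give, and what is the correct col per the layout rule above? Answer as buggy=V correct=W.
buggy=3 correct=7

`lane % 4`[31,0]⇒3
lane 31: gr=7 (31/4), th=3 (31%4)
i=0: r=3*2+0=6, c=gr=7
col: 3 vs 7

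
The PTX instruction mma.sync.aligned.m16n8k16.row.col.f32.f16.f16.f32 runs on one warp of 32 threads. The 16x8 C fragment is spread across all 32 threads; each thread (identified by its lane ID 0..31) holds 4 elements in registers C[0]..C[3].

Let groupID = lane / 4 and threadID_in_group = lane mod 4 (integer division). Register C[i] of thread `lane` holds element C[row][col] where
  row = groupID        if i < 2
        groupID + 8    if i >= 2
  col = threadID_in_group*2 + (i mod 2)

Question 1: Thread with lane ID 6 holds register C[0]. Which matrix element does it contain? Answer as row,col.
1,4

6: g=1,t=2
[0] (1+0,2*2+0) = (1,4)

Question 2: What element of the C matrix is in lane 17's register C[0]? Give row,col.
L=17→G=17>>2=4, T=17&3=1
[0]→row 4+0=4  col 1·2+0=2

4,2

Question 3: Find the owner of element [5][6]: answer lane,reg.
23,0

r=5→G=5,rhi=0  c=6→T=3,p=0
L=5*4+3=23  i=0*2+0=0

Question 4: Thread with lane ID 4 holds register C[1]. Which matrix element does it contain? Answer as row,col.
L=4=>grp=4>>2=1, tig=4&3=0
[1]=>row 1+0=1  col 0·2+1=1

1,1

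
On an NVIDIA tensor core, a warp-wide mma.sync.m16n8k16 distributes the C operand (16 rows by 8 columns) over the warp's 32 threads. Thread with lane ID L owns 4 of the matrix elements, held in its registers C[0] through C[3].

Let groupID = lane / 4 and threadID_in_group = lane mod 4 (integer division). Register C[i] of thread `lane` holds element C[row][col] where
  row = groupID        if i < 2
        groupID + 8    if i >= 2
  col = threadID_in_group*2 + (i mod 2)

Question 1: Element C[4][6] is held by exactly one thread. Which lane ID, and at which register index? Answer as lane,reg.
19,0

r:4=>grp=4,rB=0  c:6=>tig=3,lo=0
L=4*4+3=19  i=0*2+0=0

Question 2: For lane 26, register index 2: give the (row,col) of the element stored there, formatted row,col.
14,4

lane 26: gr=6 (26/4), th=2 (26%4)
i=2: r=6+8=14, c=2*2+0=4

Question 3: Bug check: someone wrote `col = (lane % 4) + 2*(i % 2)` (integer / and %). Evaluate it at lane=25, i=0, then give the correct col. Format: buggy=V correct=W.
buggy=1 correct=2

`(lane % 4) + 2*(i % 2)`[25,0]=>1
lane 25=>25/4=6, 25 mod 4=1
i=0  r:6+0=>6  c:2·1+0=>2
col: 1 vs 2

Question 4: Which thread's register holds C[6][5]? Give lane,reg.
26,1

r=6⇒gr=6,Rb=0  c=5⇒th=2,odd=1
L=6*4+2=26  i=0*2+1=1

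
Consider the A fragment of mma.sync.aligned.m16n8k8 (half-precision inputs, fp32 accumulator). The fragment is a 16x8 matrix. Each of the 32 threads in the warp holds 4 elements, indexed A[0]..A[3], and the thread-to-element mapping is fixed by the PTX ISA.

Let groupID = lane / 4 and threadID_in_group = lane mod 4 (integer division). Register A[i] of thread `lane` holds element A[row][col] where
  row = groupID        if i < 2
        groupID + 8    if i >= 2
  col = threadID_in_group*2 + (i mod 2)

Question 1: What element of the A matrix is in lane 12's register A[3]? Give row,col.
lane 12: gr=3 (12/4), th=0 (12%4)
i=3: r=3+8=11, c=0*2+1=1

11,1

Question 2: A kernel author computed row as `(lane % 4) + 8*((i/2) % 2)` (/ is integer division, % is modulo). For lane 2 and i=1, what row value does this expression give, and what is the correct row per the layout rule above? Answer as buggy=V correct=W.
`(lane % 4) + 8*((i/2) % 2)`[2,1]→2
2: G=0,T=2
[1] (0+0,2*2+1) = (0,5)
row: 2 vs 0

buggy=2 correct=0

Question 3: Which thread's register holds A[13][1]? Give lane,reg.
20,3

r=13→G=5,rhi=1  c=1→T=0,p=1
L=5*4+0=20  i=1*2+1=3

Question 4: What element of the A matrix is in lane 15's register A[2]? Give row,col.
11,6

lane 15: G=3 (15/4), T=3 (15%4)
i=2: r=3+8=11, c=3*2+0=6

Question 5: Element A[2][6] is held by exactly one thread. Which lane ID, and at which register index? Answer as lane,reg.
11,0

r=2->g=2,rb=0  c=6->t=3,b0=0
L=2*4+3=11  i=0*2+0=0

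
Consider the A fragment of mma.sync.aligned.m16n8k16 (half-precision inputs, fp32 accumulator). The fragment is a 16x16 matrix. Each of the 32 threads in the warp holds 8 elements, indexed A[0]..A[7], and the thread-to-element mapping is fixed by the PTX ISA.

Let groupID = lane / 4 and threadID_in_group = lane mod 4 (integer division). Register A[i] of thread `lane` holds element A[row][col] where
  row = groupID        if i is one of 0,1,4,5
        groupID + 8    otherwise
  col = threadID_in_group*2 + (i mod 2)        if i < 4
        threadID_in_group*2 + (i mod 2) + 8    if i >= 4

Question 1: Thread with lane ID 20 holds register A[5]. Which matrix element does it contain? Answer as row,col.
lane 20: gr=5 (20/4), th=0 (20%4)
i=5: r=5+0=5, c=0*2+1+8=9

5,9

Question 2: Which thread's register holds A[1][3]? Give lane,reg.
r:1=>grp=1,rB=0  c:3=>cB=0,tig=1,lo=1
L=1*4+1=5  i=0*4+0*2+1=1

5,1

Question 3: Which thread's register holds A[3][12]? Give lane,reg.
r=3->g=3,rb=0  c=12->cb=1,t=2,b0=0
L=3*4+2=14  i=1*4+0*2+0=4

14,4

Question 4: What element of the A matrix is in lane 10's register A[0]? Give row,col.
10: gid=2,tid=2
[0] (2+0,2*2+0+0) = (2,4)

2,4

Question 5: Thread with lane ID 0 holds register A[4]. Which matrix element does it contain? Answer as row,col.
0,8

lane 0: gid=0 (0/4), tid=0 (0%4)
i=4: r=0+0=0, c=0*2+0+8=8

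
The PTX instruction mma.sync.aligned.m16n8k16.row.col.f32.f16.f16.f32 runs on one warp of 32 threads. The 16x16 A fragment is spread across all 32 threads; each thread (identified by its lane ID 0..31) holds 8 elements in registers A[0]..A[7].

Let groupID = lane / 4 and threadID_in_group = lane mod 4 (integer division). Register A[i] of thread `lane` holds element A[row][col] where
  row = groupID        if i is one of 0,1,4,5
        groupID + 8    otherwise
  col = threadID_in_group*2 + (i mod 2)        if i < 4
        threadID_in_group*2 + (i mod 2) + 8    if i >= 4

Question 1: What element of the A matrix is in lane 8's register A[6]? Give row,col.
L=8→G=8>>2=2, T=8&3=0
[6]→row 2+8=10  col 0·2+0+8=8

10,8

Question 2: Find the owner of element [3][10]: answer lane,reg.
r=3->g=3,rb=0  c=10->cb=1,t=1,b0=0
L=3*4+1=13  i=1*4+0*2+0=4

13,4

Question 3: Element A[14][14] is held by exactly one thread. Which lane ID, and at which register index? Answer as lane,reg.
27,6

r:14=>grp=6,rB=1  c:14=>cB=1,tig=3,lo=0
L=6*4+3=27  i=1*4+1*2+0=6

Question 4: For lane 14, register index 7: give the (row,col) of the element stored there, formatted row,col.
11,13

14: g=3,t=2
[7] (3+8,2*2+1+8) = (11,13)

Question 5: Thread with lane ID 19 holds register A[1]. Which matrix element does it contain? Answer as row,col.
19: g=4,t=3
[1] (4+0,3*2+1+0) = (4,7)

4,7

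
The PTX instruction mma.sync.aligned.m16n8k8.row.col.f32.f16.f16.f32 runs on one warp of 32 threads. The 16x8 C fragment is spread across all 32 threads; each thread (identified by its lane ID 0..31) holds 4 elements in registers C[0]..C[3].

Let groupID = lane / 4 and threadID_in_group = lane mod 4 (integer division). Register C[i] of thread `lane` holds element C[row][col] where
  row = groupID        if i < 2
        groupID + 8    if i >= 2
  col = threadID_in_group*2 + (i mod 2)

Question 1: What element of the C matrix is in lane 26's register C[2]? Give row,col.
lane 26: gid=6 (26/4), tid=2 (26%4)
i=2: r=6+8=14, c=2*2+0=4

14,4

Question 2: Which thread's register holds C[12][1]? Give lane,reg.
r: 12->gid=4,r8=1  c: 1->tid=0,i&1=1
L=4*4+0=16  i=1*2+1=3

16,3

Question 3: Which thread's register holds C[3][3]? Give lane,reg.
13,1

r=3→G=3,rhi=0  c=3→T=1,p=1
L=3*4+1=13  i=0*2+1=1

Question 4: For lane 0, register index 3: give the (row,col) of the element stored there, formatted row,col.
lane 0: G=0 (0/4), T=0 (0%4)
i=3: r=0+8=8, c=0*2+1=1

8,1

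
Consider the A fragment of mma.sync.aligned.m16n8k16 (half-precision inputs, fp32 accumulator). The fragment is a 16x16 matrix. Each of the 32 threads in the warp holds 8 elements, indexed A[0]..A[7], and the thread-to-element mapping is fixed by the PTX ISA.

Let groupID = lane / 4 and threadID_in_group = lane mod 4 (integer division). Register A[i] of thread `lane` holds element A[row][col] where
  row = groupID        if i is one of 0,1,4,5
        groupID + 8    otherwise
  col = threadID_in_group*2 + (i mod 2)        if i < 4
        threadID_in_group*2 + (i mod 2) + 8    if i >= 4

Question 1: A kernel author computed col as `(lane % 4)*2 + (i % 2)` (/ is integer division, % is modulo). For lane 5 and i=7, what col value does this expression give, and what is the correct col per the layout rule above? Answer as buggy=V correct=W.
buggy=3 correct=11

`(lane % 4)*2 + (i % 2)`[5,7]=>3
L=5=>grp=5>>2=1, tig=5&3=1
[7]=>row 1+8=9  col 1·2+1+8=11
col: 3 vs 11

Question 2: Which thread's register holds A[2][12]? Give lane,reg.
10,4

r:2=>grp=2,rB=0  c:12=>cB=1,tig=2,lo=0
L=2*4+2=10  i=1*4+0*2+0=4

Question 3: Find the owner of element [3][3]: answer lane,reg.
13,1

r=3⇒gr=3,Rb=0  c=3⇒Cb=0,th=1,odd=1
L=3*4+1=13  i=0*4+0*2+1=1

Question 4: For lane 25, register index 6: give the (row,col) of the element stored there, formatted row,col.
14,10

lane 25: G=6 (25/4), T=1 (25%4)
i=6: r=6+8=14, c=1*2+0+8=10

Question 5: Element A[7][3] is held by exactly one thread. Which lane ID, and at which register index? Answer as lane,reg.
r: 7->gid=7,r8=0  c: 3->c8=0,tid=1,i&1=1
L=7*4+1=29  i=0*4+0*2+1=1

29,1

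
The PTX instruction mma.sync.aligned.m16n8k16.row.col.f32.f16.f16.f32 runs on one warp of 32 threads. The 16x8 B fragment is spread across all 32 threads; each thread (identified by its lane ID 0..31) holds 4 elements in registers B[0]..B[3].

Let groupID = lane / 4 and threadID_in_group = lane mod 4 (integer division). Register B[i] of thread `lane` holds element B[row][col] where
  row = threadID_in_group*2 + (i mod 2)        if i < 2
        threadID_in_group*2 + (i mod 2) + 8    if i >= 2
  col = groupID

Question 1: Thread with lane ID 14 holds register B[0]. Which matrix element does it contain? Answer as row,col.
4,3

lane 14=>14/4=3, 14 mod 4=2
i=0  r:2·2+0+0=>4  c:3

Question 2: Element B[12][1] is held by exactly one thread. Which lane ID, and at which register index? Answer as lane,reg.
c: 1->gid=1  r: 12->r8=1,tid=2,i&1=0
L=1*4+2=6  i=1*2+0=2

6,2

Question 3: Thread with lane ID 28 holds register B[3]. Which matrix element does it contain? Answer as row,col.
9,7

lane 28=>28/4=7, 28 mod 4=0
i=3  r:2·0+1+8=>9  c:7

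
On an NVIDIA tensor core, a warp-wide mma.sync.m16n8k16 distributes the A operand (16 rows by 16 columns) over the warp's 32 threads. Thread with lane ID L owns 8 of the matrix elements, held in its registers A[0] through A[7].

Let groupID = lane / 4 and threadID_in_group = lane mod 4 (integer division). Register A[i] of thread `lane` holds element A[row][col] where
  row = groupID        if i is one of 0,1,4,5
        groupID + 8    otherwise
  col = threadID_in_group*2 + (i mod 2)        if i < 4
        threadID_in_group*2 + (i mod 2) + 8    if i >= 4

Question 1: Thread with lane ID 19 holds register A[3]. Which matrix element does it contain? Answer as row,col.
L=19->g=19>>2=4, t=19&3=3
[3]->row 4+8=12  col 3·2+1+0=7

12,7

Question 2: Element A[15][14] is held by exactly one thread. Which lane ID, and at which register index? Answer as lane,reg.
r=15->g=7,rb=1  c=14->cb=1,t=3,b0=0
L=7*4+3=31  i=1*4+1*2+0=6

31,6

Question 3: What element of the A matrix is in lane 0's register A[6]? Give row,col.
0: gr=0,th=0
[6] (0+8,0*2+0+8) = (8,8)

8,8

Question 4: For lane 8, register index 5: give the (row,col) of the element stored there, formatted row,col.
2,9

lane 8: gr=2 (8/4), th=0 (8%4)
i=5: r=2+0=2, c=0*2+1+8=9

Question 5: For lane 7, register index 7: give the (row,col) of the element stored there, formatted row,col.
7: gr=1,th=3
[7] (1+8,3*2+1+8) = (9,15)

9,15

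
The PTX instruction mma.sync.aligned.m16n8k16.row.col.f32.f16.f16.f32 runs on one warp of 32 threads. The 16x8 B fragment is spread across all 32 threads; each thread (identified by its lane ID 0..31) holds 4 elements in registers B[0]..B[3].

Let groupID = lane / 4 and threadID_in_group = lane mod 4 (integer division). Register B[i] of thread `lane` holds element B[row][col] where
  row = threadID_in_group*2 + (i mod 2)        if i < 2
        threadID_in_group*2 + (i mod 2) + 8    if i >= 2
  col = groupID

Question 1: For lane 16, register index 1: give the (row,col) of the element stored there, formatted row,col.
1,4

lane 16->16/4=4, 16 mod 4=0
i=1  r:2·0+1+0->1  c:4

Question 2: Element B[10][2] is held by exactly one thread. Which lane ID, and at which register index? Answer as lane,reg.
9,2

c:2=>grp=2  r:10=>rB=1,tig=1,lo=0
L=2*4+1=9  i=1*2+0=2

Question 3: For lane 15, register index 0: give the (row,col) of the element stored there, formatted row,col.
lane 15->15/4=3, 15 mod 4=3
i=0  r:2·3+0+0->6  c:3

6,3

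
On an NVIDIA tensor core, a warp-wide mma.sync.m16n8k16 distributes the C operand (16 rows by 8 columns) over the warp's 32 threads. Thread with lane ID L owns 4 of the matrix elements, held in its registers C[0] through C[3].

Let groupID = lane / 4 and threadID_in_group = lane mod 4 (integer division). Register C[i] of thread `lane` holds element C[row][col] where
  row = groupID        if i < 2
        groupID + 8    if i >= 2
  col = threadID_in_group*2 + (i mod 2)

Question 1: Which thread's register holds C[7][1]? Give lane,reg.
28,1

r=7->g=7,rb=0  c=1->t=0,b0=1
L=7*4+0=28  i=0*2+1=1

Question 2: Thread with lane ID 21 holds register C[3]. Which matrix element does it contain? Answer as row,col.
13,3

lane 21=>21/4=5, 21 mod 4=1
i=3  r:5+8=>13  c:2·1+1=>3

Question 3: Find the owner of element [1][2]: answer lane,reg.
r=1->g=1,rb=0  c=2->t=1,b0=0
L=1*4+1=5  i=0*2+0=0

5,0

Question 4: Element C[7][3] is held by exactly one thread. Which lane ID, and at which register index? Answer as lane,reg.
29,1

r=7->g=7,rb=0  c=3->t=1,b0=1
L=7*4+1=29  i=0*2+1=1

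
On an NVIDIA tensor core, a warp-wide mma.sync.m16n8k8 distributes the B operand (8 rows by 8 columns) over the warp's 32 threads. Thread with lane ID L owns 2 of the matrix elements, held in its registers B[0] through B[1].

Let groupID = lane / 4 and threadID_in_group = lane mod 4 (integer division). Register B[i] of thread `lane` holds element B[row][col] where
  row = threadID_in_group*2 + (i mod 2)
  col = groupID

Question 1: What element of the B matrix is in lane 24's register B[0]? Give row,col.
L=24->gid=24>>2=6, tid=24&3=0
[0]->row 0·2+0=0  col gid=6

0,6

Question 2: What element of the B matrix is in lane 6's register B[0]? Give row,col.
L=6->g=6>>2=1, t=6&3=2
[0]->row 2·2+0=4  col g=1

4,1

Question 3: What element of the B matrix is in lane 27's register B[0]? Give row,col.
27: grp=6,tig=3
[0] (3*2+0,6) = (6,6)

6,6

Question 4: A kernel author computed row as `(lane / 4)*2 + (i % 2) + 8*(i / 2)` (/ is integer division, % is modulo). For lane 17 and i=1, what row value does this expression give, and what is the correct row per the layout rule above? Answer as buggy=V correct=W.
buggy=9 correct=3

`(lane / 4)*2 + (i % 2) + 8*(i / 2)`[17,1]->9
lane 17: g=4 (17/4), t=1 (17%4)
i=1: r=1*2+1=3, c=g=4
row: 9 vs 3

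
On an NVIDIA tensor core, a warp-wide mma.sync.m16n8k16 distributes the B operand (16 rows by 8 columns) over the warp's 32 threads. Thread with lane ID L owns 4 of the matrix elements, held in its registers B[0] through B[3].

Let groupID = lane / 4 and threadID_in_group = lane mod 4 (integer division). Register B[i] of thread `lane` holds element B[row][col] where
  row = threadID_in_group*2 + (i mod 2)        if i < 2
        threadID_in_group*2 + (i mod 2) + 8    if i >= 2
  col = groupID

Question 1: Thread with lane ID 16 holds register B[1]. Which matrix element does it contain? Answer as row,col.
lane 16: gid=4 (16/4), tid=0 (16%4)
i=1: r=0*2+1+0=1, c=gid=4

1,4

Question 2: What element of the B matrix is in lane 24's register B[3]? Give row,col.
9,6

L=24->gid=24>>2=6, tid=24&3=0
[3]->row 0·2+1+8=9  col gid=6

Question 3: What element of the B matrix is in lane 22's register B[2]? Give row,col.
lane 22→22/4=5, 22 mod 4=2
i=2  r:2·2+0+8→12  c:5

12,5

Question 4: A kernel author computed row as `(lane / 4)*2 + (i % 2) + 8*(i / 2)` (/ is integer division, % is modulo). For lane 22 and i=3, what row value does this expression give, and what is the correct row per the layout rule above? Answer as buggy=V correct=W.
`(lane / 4)*2 + (i % 2) + 8*(i / 2)`[22,3]->19
lane 22: g=5 (22/4), t=2 (22%4)
i=3: r=2*2+1+8=13, c=g=5
row: 19 vs 13

buggy=19 correct=13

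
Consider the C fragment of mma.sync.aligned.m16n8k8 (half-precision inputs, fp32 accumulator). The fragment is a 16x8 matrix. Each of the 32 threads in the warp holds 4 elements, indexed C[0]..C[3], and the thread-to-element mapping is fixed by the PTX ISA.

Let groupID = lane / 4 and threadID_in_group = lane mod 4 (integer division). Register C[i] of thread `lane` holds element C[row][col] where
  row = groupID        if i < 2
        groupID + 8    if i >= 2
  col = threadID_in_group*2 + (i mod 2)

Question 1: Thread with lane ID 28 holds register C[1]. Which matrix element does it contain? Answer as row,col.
28: g=7,t=0
[1] (7+0,0*2+1) = (7,1)

7,1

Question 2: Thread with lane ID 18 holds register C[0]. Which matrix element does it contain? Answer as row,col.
L=18->gid=18>>2=4, tid=18&3=2
[0]->row 4+0=4  col 2·2+0=4

4,4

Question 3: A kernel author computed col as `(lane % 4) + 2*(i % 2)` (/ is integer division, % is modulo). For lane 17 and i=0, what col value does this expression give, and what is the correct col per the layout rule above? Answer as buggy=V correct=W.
`(lane % 4) + 2*(i % 2)`[17,0]=>1
lane 17=>17/4=4, 17 mod 4=1
i=0  r:4+0=>4  c:2·1+0=>2
col: 1 vs 2

buggy=1 correct=2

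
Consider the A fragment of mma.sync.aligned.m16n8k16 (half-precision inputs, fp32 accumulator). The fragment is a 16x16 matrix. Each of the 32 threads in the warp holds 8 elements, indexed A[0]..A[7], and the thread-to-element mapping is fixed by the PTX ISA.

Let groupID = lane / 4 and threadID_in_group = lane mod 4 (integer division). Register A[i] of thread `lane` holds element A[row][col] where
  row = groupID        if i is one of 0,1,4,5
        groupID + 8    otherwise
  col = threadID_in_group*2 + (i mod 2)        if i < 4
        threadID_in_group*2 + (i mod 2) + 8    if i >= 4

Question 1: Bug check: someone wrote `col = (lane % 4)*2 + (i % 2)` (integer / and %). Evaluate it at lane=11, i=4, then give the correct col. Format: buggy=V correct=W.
buggy=6 correct=14

`(lane % 4)*2 + (i % 2)`[11,4]->6
11: gid=2,tid=3
[4] (2+0,3*2+0+8) = (2,14)
col: 6 vs 14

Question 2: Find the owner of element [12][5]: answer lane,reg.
18,3

r=12->g=4,rb=1  c=5->cb=0,t=2,b0=1
L=4*4+2=18  i=0*4+1*2+1=3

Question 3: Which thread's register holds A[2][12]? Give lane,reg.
r:2=>grp=2,rB=0  c:12=>cB=1,tig=2,lo=0
L=2*4+2=10  i=1*4+0*2+0=4

10,4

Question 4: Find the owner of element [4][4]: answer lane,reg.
18,0

r=4⇒gr=4,Rb=0  c=4⇒Cb=0,th=2,odd=0
L=4*4+2=18  i=0*4+0*2+0=0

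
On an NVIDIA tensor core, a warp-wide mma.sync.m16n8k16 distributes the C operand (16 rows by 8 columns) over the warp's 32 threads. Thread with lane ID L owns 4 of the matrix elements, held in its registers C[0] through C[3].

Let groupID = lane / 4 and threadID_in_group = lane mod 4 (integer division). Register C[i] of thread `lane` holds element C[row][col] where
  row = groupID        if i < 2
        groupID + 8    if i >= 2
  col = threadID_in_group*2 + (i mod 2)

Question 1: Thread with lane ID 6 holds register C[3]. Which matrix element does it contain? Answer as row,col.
lane 6: G=1 (6/4), T=2 (6%4)
i=3: r=1+8=9, c=2*2+1=5

9,5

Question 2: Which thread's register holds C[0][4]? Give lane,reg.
r: 0->gid=0,r8=0  c: 4->tid=2,i&1=0
L=0*4+2=2  i=0*2+0=0

2,0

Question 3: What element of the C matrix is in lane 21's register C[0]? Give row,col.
5,2

21: g=5,t=1
[0] (5+0,1*2+0) = (5,2)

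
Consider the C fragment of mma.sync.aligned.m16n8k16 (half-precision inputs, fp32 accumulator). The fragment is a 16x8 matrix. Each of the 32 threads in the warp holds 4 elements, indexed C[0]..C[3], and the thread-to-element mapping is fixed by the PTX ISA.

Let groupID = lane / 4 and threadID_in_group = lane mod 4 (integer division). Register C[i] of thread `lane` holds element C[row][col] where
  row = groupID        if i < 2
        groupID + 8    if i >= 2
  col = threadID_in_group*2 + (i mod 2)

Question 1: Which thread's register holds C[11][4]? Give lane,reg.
14,2

r:11=>grp=3,rB=1  c:4=>tig=2,lo=0
L=3*4+2=14  i=1*2+0=2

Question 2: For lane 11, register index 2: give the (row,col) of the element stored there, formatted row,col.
10,6

lane 11: grp=2 (11/4), tig=3 (11%4)
i=2: r=2+8=10, c=3*2+0=6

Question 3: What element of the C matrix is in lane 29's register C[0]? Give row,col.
7,2

L=29->gid=29>>2=7, tid=29&3=1
[0]->row 7+0=7  col 1·2+0=2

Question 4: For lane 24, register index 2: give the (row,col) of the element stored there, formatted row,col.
lane 24: gid=6 (24/4), tid=0 (24%4)
i=2: r=6+8=14, c=0*2+0=0

14,0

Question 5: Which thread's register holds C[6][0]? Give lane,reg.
24,0

r=6⇒gr=6,Rb=0  c=0⇒th=0,odd=0
L=6*4+0=24  i=0*2+0=0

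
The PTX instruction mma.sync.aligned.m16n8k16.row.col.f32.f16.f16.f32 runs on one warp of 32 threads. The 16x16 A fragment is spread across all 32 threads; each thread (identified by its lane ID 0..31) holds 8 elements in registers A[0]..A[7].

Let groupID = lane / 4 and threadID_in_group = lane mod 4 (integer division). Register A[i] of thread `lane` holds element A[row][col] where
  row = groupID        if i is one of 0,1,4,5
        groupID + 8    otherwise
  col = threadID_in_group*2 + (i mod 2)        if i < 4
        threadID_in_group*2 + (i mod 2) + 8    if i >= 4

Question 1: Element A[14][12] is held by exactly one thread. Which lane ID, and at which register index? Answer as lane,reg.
26,6

r=14->g=6,rb=1  c=12->cb=1,t=2,b0=0
L=6*4+2=26  i=1*4+1*2+0=6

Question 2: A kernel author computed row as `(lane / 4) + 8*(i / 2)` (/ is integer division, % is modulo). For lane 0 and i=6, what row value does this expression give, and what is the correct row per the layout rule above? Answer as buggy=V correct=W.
buggy=24 correct=8

`(lane / 4) + 8*(i / 2)`[0,6]→24
lane 0→0/4=0, 0 mod 4=0
i=6  r:0+8→8  c:2·0+0+8→8
row: 24 vs 8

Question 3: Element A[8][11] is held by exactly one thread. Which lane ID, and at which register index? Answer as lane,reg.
r=8->g=0,rb=1  c=11->cb=1,t=1,b0=1
L=0*4+1=1  i=1*4+1*2+1=7

1,7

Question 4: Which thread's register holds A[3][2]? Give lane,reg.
13,0

r:3=>grp=3,rB=0  c:2=>cB=0,tig=1,lo=0
L=3*4+1=13  i=0*4+0*2+0=0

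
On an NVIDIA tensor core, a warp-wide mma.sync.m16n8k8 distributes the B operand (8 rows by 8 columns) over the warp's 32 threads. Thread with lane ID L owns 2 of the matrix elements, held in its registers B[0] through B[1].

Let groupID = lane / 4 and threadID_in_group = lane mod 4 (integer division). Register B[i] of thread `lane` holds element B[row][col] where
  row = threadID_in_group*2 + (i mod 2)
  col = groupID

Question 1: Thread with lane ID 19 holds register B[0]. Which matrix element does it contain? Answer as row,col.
6,4

lane 19: grp=4 (19/4), tig=3 (19%4)
i=0: r=3*2+0=6, c=grp=4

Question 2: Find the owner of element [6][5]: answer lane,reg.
23,0

c=5⇒gr=5  r=6⇒th=3,odd=0
L=5*4+3=23  i=0=0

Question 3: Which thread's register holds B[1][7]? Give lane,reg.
c=7->g=7  r=1->t=0,b0=1
L=7*4+0=28  i=1=1

28,1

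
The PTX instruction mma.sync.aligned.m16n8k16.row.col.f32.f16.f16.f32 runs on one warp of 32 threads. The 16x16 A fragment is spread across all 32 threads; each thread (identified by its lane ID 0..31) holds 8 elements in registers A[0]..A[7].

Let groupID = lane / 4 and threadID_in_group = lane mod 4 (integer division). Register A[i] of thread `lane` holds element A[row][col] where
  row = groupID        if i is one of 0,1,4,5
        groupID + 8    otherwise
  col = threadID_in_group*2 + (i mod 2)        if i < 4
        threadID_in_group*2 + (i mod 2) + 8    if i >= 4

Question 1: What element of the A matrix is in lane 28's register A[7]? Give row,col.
lane 28: g=7 (28/4), t=0 (28%4)
i=7: r=7+8=15, c=0*2+1+8=9

15,9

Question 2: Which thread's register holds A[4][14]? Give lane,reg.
19,4

r=4->g=4,rb=0  c=14->cb=1,t=3,b0=0
L=4*4+3=19  i=1*4+0*2+0=4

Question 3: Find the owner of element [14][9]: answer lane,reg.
24,7

r:14=>grp=6,rB=1  c:9=>cB=1,tig=0,lo=1
L=6*4+0=24  i=1*4+1*2+1=7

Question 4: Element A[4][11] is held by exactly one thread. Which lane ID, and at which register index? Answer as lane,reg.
r: 4->gid=4,r8=0  c: 11->c8=1,tid=1,i&1=1
L=4*4+1=17  i=1*4+0*2+1=5

17,5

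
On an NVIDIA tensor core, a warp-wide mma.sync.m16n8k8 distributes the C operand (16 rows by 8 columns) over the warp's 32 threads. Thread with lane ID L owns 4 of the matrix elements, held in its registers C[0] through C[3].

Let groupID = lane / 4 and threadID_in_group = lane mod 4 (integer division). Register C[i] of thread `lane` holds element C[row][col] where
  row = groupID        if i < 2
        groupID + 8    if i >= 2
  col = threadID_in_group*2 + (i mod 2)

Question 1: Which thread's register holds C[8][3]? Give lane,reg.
r: 8->gid=0,r8=1  c: 3->tid=1,i&1=1
L=0*4+1=1  i=1*2+1=3

1,3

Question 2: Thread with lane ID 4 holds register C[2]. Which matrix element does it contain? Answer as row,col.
9,0

lane 4: G=1 (4/4), T=0 (4%4)
i=2: r=1+8=9, c=0*2+0=0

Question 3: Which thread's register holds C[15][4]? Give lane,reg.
30,2

r=15→G=7,rhi=1  c=4→T=2,p=0
L=7*4+2=30  i=1*2+0=2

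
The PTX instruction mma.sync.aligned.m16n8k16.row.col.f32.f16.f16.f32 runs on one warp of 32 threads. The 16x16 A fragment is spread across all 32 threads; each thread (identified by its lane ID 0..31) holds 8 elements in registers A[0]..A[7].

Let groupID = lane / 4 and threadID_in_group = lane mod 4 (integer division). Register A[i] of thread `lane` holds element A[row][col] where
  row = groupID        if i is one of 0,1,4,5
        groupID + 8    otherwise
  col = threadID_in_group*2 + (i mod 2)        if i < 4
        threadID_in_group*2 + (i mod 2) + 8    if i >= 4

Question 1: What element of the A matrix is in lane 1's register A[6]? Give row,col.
8,10

lane 1: grp=0 (1/4), tig=1 (1%4)
i=6: r=0+8=8, c=1*2+0+8=10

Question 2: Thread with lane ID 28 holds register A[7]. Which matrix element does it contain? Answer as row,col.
lane 28->28/4=7, 28 mod 4=0
i=7  r:7+8->15  c:2·0+1+8->9

15,9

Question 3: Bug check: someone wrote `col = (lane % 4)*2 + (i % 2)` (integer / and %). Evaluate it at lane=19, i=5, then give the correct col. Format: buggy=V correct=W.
`(lane % 4)*2 + (i % 2)`[19,5]->7
L=19->g=19>>2=4, t=19&3=3
[5]->row 4+0=4  col 3·2+1+8=15
col: 7 vs 15

buggy=7 correct=15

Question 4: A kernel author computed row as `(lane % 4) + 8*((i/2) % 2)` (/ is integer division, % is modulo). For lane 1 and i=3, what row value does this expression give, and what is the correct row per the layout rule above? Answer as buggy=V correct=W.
`(lane % 4) + 8*((i/2) % 2)`[1,3]->9
lane 1->1/4=0, 1 mod 4=1
i=3  r:0+8->8  c:2·1+1+0->3
row: 9 vs 8

buggy=9 correct=8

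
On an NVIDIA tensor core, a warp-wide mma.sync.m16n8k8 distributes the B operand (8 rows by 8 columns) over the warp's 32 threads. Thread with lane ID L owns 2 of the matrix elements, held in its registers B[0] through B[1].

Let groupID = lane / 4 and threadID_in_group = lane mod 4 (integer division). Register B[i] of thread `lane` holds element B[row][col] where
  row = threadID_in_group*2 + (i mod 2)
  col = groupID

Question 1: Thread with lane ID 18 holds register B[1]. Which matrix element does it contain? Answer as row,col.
5,4

lane 18→18/4=4, 18 mod 4=2
i=1  r:2·2+1→5  c:4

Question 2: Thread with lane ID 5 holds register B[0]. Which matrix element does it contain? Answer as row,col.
L=5=>grp=5>>2=1, tig=5&3=1
[0]=>row 1·2+0=2  col grp=1

2,1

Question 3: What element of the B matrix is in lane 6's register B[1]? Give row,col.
lane 6: gid=1 (6/4), tid=2 (6%4)
i=1: r=2*2+1=5, c=gid=1

5,1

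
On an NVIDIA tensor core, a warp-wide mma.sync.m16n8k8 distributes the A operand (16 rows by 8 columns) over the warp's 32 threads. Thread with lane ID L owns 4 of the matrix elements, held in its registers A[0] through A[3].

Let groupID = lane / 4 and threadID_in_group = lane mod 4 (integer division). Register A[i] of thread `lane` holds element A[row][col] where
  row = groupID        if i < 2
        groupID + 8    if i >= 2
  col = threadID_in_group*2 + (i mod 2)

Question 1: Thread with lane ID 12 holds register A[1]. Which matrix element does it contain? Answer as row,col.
lane 12->12/4=3, 12 mod 4=0
i=1  r:3+0->3  c:2·0+1->1

3,1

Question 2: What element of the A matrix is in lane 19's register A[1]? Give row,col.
lane 19: G=4 (19/4), T=3 (19%4)
i=1: r=4+0=4, c=3*2+1=7

4,7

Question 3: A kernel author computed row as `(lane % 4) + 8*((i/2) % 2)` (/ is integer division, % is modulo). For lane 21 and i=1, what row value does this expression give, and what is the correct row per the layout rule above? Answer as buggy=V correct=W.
buggy=1 correct=5

`(lane % 4) + 8*((i/2) % 2)`[21,1]->1
lane 21->21/4=5, 21 mod 4=1
i=1  r:5+0->5  c:2·1+1->3
row: 1 vs 5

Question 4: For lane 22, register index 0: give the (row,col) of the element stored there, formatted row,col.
L=22→G=22>>2=5, T=22&3=2
[0]→row 5+0=5  col 2·2+0=4

5,4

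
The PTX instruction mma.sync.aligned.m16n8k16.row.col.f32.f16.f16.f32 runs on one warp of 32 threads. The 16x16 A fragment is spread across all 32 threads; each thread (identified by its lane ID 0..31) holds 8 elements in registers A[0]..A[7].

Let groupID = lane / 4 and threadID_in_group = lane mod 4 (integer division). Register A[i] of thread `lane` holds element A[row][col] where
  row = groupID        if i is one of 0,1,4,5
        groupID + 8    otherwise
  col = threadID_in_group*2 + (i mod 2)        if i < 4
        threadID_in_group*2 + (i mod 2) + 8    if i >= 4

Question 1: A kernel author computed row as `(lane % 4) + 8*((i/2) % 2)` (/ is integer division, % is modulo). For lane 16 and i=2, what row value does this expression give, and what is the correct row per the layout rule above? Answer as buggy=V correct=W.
`(lane % 4) + 8*((i/2) % 2)`[16,2]=>8
16: grp=4,tig=0
[2] (4+8,0*2+0+0) = (12,0)
row: 8 vs 12

buggy=8 correct=12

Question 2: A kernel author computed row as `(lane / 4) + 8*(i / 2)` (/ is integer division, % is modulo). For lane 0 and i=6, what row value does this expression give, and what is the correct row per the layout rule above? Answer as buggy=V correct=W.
buggy=24 correct=8

`(lane / 4) + 8*(i / 2)`[0,6]->24
L=0->gid=0>>2=0, tid=0&3=0
[6]->row 0+8=8  col 0·2+0+8=8
row: 24 vs 8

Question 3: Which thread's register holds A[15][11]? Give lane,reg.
r=15⇒gr=7,Rb=1  c=11⇒Cb=1,th=1,odd=1
L=7*4+1=29  i=1*4+1*2+1=7

29,7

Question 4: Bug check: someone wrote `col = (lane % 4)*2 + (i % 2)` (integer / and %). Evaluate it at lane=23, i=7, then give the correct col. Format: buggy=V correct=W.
buggy=7 correct=15

`(lane % 4)*2 + (i % 2)`[23,7]→7
23: G=5,T=3
[7] (5+8,3*2+1+8) = (13,15)
col: 7 vs 15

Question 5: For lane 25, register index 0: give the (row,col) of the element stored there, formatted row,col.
lane 25->25/4=6, 25 mod 4=1
i=0  r:6+0->6  c:2·1+0+0->2

6,2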